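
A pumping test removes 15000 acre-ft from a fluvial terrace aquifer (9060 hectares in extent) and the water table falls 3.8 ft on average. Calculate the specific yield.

A = 9060 hectares = 9.06 × 10^7 m²
Δh = 3.8 ft = 1.158 m
ΔV = 15000 acre-ft = 1.85 × 10^7 m³
Sy = ΔV / (A × Δh) = 1.85 × 10^7 m³ / (9.06 × 10^7 m² × 1.158 m) = 0.1763

Sy ≈ 0.18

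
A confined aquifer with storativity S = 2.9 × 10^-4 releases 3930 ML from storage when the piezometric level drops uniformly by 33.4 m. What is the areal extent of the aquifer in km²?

A ≈ 406 km²

ΔV = 3930 ML = 3.93 × 10^6 m³
A = ΔV / (S × Δh) = 3.93 × 10^6 / (2.9 × 10^-4 × 33.4) = 4.057 × 10^8 m²
A = 4.057 × 10^8 m² = 405.7 km²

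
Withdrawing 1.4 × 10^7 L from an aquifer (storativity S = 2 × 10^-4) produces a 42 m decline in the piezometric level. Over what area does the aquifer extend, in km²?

A ≈ 1.67 km²

ΔV = 1.4 × 10^7 L = 14000 m³
A = ΔV / (S × Δh) = 14000 / (2 × 10^-4 × 42) = 1.667 × 10^6 m²
A = 1.667 × 10^6 m² = 1.667 km²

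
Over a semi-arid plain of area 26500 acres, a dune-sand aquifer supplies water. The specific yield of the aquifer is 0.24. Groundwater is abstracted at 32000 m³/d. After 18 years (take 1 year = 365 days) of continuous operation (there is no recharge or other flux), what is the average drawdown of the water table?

A = 26500 acres = 1.072 × 10^8 m²
t = 18 years = 6570 d
ΔV = Q × t = 32000 m³/d × 6570 d = 2.102 × 10^8 m³
Δh = ΔV / (Sy × A) = 2.102 × 10^8 / (0.24 × 1.072 × 10^8) = 8.168 m

Δh ≈ 8.17 m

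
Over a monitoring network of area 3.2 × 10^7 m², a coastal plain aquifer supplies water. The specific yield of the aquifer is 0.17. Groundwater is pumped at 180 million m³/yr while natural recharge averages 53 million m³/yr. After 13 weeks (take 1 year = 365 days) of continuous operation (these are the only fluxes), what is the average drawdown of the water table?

Δh ≈ 5.82 m

Net abstraction = 180 − 53 = 127 million m³/yr
Q_net = 127 million m³/yr = 3.479 × 10^5 m³/d
t = 13 weeks = 91 d
ΔV = Q × t = 3.479 × 10^5 m³/d × 91 d = 3.166 × 10^7 m³
Δh = ΔV / (Sy × A) = 3.166 × 10^7 / (0.17 × 3.2 × 10^7) = 5.82 m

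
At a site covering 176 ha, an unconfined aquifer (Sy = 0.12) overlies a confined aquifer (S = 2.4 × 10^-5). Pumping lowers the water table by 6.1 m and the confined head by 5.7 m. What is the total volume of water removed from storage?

A = 176 ha = 1.76 × 10^6 m²
Unconfined: ΔV_u = Sy × A × Δh_u = 0.12 × 1.76 × 10^6 × 6.1 = 1.288 × 10^6 m³
Confined: ΔV_c = S × A × Δh_c = 2.4 × 10^-5 × 1.76 × 10^6 × 5.7 = 240.8 m³
Total ΔV = 1.288 × 10^6 + 240.8 = 1.289 × 10^6 m³

ΔV ≈ 1.29 × 10^6 m³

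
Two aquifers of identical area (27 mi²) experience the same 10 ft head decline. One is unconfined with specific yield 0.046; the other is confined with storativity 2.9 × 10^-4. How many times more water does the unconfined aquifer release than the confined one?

ΔV_u / ΔV_c ≈ 159

A = 27 mi² = 6.993 × 10^7 m²
Δh = 10 ft = 3.048 m
Unconfined: ΔV_u = Sy × A × Δh = 0.046 × 6.993 × 10^7 × 3.048 = 9.805 × 10^6 m³
Confined: ΔV_c = S × A × Δh = 2.9 × 10^-4 × 6.993 × 10^7 × 3.048 = 61810 m³
Ratio = ΔV_u / ΔV_c = Sy / S = 0.046 / 2.9 × 10^-4 = 158.6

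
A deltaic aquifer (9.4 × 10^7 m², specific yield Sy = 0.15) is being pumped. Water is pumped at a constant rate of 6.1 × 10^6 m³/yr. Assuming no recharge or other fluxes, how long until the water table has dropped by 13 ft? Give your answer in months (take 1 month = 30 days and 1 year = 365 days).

Δh = 13 ft = 3.962 m
ΔV = Sy × A × Δh = 0.15 × 9.4 × 10^7 × 3.962 = 5.587 × 10^7 m³
Q = 6.1 × 10^6 m³/yr = 16710 m³/d
t = ΔV / Q = 5.587 × 10^7 m³ / 16710 m³/d = 3343 d
t = 3343 d ≈ 111.4 months

t ≈ 111 months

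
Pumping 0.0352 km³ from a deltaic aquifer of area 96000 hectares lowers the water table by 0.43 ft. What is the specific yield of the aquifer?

Sy ≈ 0.28

A = 96000 hectares = 9.6 × 10^8 m²
Δh = 0.43 ft = 0.1311 m
ΔV = 0.0352 km³ = 3.52 × 10^7 m³
Sy = ΔV / (A × Δh) = 3.52 × 10^7 m³ / (9.6 × 10^8 m² × 0.1311 m) = 0.2798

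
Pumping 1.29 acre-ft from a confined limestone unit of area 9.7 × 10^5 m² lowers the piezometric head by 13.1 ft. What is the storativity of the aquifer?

S ≈ 4.1 × 10^-4

Δh = 13.1 ft = 3.993 m
ΔV = 1.29 acre-ft = 1591 m³
S = ΔV / (A × Δh) = 1591 m³ / (9.7 × 10^5 m² × 3.993 m) = 4.108 × 10^-4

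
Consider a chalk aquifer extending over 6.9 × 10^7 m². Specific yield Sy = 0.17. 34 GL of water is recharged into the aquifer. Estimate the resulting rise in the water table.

Δh ≈ 2.9 m

ΔV = 34 GL = 3.4 × 10^7 m³
Δh = ΔV / (Sy × A) = 3.4 × 10^7 m³ / (0.17 × 6.9 × 10^7 m²) = 2.899 m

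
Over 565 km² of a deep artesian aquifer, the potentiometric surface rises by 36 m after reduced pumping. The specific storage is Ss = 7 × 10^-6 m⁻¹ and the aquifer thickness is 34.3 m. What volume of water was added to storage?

S = Ss × b = 7 × 10^-6 m⁻¹ × 34.3 m = 2.401 × 10^-4
A = 565 km² = 5.65 × 10^8 m²
ΔV = S × A × Δh = 2.401 × 10^-4 × 5.65 × 10^8 m² × 36 m = 4.884 × 10^6 m³

ΔV ≈ 4.88 × 10^6 m³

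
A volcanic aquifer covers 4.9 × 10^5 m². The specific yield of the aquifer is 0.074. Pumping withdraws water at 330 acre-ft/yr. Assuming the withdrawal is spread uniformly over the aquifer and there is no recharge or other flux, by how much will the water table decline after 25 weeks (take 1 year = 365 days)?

Q = 330 acre-ft/yr = 1115 m³/d
t = 25 weeks = 175 d
ΔV = Q × t = 1115 m³/d × 175 d = 1.952 × 10^5 m³
Δh = ΔV / (Sy × A) = 1.952 × 10^5 / (0.074 × 4.9 × 10^5) = 5.382 m

Δh ≈ 5.38 m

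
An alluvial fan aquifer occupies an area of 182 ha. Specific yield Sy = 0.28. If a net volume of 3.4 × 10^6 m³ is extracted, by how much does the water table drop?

Δh ≈ 6.67 m

A = 182 ha = 1.82 × 10^6 m²
Δh = ΔV / (Sy × A) = 3.4 × 10^6 m³ / (0.28 × 1.82 × 10^6 m²) = 6.672 m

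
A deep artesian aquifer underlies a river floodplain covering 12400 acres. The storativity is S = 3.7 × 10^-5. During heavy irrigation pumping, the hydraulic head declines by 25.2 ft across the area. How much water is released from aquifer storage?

ΔV ≈ 14300 m³

A = 12400 acres = 5.018 × 10^7 m²
Δh = 25.2 ft = 7.681 m
ΔV = S × A × Δh = 3.7 × 10^-5 × 5.018 × 10^7 m² × 7.681 m = 14260 m³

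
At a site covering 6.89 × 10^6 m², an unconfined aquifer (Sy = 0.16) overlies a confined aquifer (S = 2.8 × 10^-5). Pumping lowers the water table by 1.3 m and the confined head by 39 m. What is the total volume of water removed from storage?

Unconfined: ΔV_u = Sy × A × Δh_u = 0.16 × 6.89 × 10^6 × 1.3 = 1.433 × 10^6 m³
Confined: ΔV_c = S × A × Δh_c = 2.8 × 10^-5 × 6.89 × 10^6 × 39 = 7524 m³
Total ΔV = 1.433 × 10^6 + 7524 = 1.441 × 10^6 m³

ΔV ≈ 1.44 × 10^6 m³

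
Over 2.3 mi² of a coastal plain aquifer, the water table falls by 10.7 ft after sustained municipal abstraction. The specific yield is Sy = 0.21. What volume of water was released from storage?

ΔV ≈ 4.08 × 10^6 m³

A = 2.3 mi² = 5.957 × 10^6 m²
Δh = 10.7 ft = 3.261 m
ΔV = Sy × A × Δh = 0.21 × 5.957 × 10^6 m² × 3.261 m = 4.08 × 10^6 m³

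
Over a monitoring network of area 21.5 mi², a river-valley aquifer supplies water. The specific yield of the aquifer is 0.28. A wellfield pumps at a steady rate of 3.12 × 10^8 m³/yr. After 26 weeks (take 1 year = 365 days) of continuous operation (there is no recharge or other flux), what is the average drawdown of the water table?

Δh ≈ 9.98 m

A = 21.5 mi² = 5.568 × 10^7 m²
Q = 3.12 × 10^8 m³/yr = 8.548 × 10^5 m³/d
t = 26 weeks = 182 d
ΔV = Q × t = 8.548 × 10^5 m³/d × 182 d = 1.556 × 10^8 m³
Δh = ΔV / (Sy × A) = 1.556 × 10^8 / (0.28 × 5.568 × 10^7) = 9.978 m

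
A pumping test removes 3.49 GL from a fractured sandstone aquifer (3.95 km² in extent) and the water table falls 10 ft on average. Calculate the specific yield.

A = 3.95 km² = 3.95 × 10^6 m²
Δh = 10 ft = 3.048 m
ΔV = 3.49 GL = 3.49 × 10^6 m³
Sy = ΔV / (A × Δh) = 3.49 × 10^6 m³ / (3.95 × 10^6 m² × 3.048 m) = 0.2899

Sy ≈ 0.29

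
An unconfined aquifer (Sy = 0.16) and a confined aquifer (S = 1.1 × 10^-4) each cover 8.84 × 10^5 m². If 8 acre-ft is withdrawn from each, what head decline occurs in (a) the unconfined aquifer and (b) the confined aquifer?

Δh_u ≈ 0.0698 m; Δh_c ≈ 101 m

ΔV = 8 acre-ft = 9868 m³
Unconfined: Δh_u = ΔV/(Sy·A) = 9868/(0.16 × 8.84 × 10^5) = 0.06977 m
Confined: Δh_c = ΔV/(S·A) = 9868/(1.1 × 10^-4 × 8.84 × 10^5) = 101.5 m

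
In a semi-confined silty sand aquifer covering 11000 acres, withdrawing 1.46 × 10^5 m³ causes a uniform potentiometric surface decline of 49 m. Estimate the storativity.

S ≈ 6.7 × 10^-5

A = 11000 acres = 4.452 × 10^7 m²
S = ΔV / (A × Δh) = 1.46 × 10^5 m³ / (4.452 × 10^7 m² × 49 m) = 6.693 × 10^-5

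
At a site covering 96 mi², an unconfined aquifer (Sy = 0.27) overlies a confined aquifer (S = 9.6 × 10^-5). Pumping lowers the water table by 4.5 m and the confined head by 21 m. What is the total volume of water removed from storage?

A = 96 mi² = 2.486 × 10^8 m²
Unconfined: ΔV_u = Sy × A × Δh_u = 0.27 × 2.486 × 10^8 × 4.5 = 3.021 × 10^8 m³
Confined: ΔV_c = S × A × Δh_c = 9.6 × 10^-5 × 2.486 × 10^8 × 21 = 5.013 × 10^5 m³
Total ΔV = 3.021 × 10^8 + 5.013 × 10^5 = 3.026 × 10^8 m³

ΔV ≈ 3.03 × 10^8 m³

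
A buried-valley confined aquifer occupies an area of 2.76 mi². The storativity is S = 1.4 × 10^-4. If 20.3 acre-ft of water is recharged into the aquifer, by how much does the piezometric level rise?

Δh ≈ 25 m

A = 2.76 mi² = 7.148 × 10^6 m²
ΔV = 20.3 acre-ft = 25040 m³
Δh = ΔV / (S × A) = 25040 m³ / (1.4 × 10^-4 × 7.148 × 10^6 m²) = 25.02 m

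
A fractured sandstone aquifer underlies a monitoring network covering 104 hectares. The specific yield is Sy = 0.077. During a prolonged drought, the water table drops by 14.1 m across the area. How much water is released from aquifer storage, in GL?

A = 104 hectares = 1.04 × 10^6 m²
ΔV = Sy × A × Δh = 0.077 × 1.04 × 10^6 m² × 14.1 m = 1.129 × 10^6 m³
ΔV = 1.129 × 10^6 m³ = 1.129 GL

ΔV ≈ 1.13 GL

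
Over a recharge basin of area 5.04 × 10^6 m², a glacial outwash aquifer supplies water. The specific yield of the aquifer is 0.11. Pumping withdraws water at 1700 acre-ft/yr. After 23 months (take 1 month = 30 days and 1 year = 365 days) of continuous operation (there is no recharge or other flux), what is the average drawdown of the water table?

Q = 1700 acre-ft/yr = 5745 m³/d
t = 23 months = 690 d
ΔV = Q × t = 5745 m³/d × 690 d = 3.964 × 10^6 m³
Δh = ΔV / (Sy × A) = 3.964 × 10^6 / (0.11 × 5.04 × 10^6) = 7.15 m

Δh ≈ 7.15 m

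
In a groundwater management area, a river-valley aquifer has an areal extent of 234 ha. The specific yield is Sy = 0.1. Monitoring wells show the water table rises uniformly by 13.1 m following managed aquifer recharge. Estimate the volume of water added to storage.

A = 234 ha = 2.34 × 10^6 m²
ΔV = Sy × A × Δh = 0.1 × 2.34 × 10^6 m² × 13.1 m = 3.065 × 10^6 m³

ΔV ≈ 3.07 × 10^6 m³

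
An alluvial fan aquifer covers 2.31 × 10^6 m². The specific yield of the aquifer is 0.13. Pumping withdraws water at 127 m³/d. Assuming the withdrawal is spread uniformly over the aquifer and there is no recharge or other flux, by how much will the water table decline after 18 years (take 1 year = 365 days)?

Δh ≈ 2.78 m

t = 18 years = 6570 d
ΔV = Q × t = 127 m³/d × 6570 d = 8.344 × 10^5 m³
Δh = ΔV / (Sy × A) = 8.344 × 10^5 / (0.13 × 2.31 × 10^6) = 2.779 m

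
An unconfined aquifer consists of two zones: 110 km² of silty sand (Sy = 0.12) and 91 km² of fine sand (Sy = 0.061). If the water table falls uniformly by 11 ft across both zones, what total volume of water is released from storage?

ΔV ≈ 6.29 × 10^7 m³

A₁ = 110 km² = 1.1 × 10^8 m²; A₂ = 91 km² = 9.1 × 10^7 m²
Δh = 11 ft = 3.353 m
ΔV₁ = 0.12 × 1.1 × 10^8 × 3.353 = 4.426 × 10^7 m³
ΔV₂ = 0.061 × 9.1 × 10^7 × 3.353 = 1.861 × 10^7 m³
ΔV = ΔV₁ + ΔV₂ = 6.287 × 10^7 m³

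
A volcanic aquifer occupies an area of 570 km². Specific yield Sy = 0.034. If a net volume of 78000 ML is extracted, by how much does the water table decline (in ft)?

A = 570 km² = 5.7 × 10^8 m²
ΔV = 78000 ML = 7.8 × 10^7 m³
Δh = ΔV / (Sy × A) = 7.8 × 10^7 m³ / (0.034 × 5.7 × 10^8 m²) = 4.025 m
Δh = 4.025 m = 13.2 ft

Δh ≈ 13.2 ft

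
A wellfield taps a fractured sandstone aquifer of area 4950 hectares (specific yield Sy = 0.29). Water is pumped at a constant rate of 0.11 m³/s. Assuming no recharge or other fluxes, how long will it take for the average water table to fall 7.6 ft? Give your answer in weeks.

A = 4950 hectares = 4.95 × 10^7 m²
Δh = 7.6 ft = 2.316 m
ΔV = Sy × A × Δh = 0.29 × 4.95 × 10^7 × 2.316 = 3.325 × 10^7 m³
Q = 0.11 m³/s = 9504 m³/d
t = ΔV / Q = 3.325 × 10^7 m³ / 9504 m³/d = 3499 d
t = 3499 d ≈ 499.8 weeks

t ≈ 500 weeks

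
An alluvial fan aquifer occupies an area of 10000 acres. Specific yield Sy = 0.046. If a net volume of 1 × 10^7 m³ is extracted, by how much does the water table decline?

A = 10000 acres = 4.047 × 10^7 m²
Δh = ΔV / (Sy × A) = 1 × 10^7 m³ / (0.046 × 4.047 × 10^7 m²) = 5.372 m

Δh ≈ 5.37 m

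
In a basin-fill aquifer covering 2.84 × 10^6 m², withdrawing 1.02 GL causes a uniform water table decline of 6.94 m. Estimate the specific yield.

ΔV = 1.02 GL = 1.02 × 10^6 m³
Sy = ΔV / (A × Δh) = 1.02 × 10^6 m³ / (2.84 × 10^6 m² × 6.94 m) = 0.05175

Sy ≈ 0.052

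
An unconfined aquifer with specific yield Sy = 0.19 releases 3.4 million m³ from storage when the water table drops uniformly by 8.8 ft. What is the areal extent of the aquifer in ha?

A ≈ 667 ha

Δh = 8.8 ft = 2.682 m
ΔV = 3.4 million m³ = 3.4 × 10^6 m³
A = ΔV / (Sy × Δh) = 3.4 × 10^6 / (0.19 × 2.682) = 6.672 × 10^6 m²
A = 6.672 × 10^6 m² = 667.2 ha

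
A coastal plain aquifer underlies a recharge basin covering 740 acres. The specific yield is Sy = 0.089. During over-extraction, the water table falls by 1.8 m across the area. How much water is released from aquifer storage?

ΔV ≈ 4.8 × 10^5 m³

A = 740 acres = 2.995 × 10^6 m²
ΔV = Sy × A × Δh = 0.089 × 2.995 × 10^6 m² × 1.8 m = 4.797 × 10^5 m³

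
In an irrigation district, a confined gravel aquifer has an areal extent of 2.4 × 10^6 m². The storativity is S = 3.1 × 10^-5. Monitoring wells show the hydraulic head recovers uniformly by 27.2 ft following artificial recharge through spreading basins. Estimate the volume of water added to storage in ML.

Δh = 27.2 ft = 8.291 m
ΔV = S × A × Δh = 3.1 × 10^-5 × 2.4 × 10^6 m² × 8.291 m = 616.8 m³
ΔV = 616.8 m³ = 0.6168 ML

ΔV ≈ 0.617 ML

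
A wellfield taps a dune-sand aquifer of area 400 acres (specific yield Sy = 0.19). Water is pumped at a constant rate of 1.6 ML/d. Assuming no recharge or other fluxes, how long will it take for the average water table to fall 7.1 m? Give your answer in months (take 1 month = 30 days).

t ≈ 45.5 months

A = 400 acres = 1.619 × 10^6 m²
ΔV = Sy × A × Δh = 0.19 × 1.619 × 10^6 × 7.1 = 2.184 × 10^6 m³
Q = 1.6 ML/d = 1600 m³/d
t = ΔV / Q = 2.184 × 10^6 m³ / 1600 m³/d = 1365 d
t = 1365 d ≈ 45.49 months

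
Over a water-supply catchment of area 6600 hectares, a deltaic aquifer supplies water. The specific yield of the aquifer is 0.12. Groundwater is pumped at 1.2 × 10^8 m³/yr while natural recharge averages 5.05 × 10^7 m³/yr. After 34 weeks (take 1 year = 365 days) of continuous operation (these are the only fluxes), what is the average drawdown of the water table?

A = 6600 hectares = 6.6 × 10^7 m²
Net abstraction = 1.2 × 10^8 − 5.05 × 10^7 = 6.95 × 10^7 m³/yr
Q_net = 6.95 × 10^7 m³/yr = 1.904 × 10^5 m³/d
t = 34 weeks = 238 d
ΔV = Q × t = 1.904 × 10^5 m³/d × 238 d = 4.532 × 10^7 m³
Δh = ΔV / (Sy × A) = 4.532 × 10^7 / (0.12 × 6.6 × 10^7) = 5.722 m

Δh ≈ 5.72 m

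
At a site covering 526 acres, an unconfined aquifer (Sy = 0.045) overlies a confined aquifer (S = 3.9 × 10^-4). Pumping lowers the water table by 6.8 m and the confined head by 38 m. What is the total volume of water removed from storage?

ΔV ≈ 6.83 × 10^5 m³

A = 526 acres = 2.129 × 10^6 m²
Unconfined: ΔV_u = Sy × A × Δh_u = 0.045 × 2.129 × 10^6 × 6.8 = 6.514 × 10^5 m³
Confined: ΔV_c = S × A × Δh_c = 3.9 × 10^-4 × 2.129 × 10^6 × 38 = 31550 m³
Total ΔV = 6.514 × 10^5 + 31550 = 6.829 × 10^5 m³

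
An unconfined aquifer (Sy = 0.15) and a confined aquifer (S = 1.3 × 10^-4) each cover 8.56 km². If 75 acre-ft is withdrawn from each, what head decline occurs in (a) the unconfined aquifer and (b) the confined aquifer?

A = 8.56 km² = 8.56 × 10^6 m²
ΔV = 75 acre-ft = 92510 m³
Unconfined: Δh_u = ΔV/(Sy·A) = 92510/(0.15 × 8.56 × 10^6) = 0.07205 m
Confined: Δh_c = ΔV/(S·A) = 92510/(1.3 × 10^-4 × 8.56 × 10^6) = 83.13 m

Δh_u ≈ 0.072 m; Δh_c ≈ 83.1 m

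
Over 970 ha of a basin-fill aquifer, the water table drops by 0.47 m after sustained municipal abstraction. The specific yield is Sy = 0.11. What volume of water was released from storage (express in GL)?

A = 970 ha = 9.7 × 10^6 m²
ΔV = Sy × A × Δh = 0.11 × 9.7 × 10^6 m² × 0.47 m = 5.015 × 10^5 m³
ΔV = 5.015 × 10^5 m³ = 0.5015 GL

ΔV ≈ 0.501 GL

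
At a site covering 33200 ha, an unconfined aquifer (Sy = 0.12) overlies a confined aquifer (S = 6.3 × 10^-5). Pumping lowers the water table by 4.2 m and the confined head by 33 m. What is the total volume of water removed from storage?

A = 33200 ha = 3.32 × 10^8 m²
Unconfined: ΔV_u = Sy × A × Δh_u = 0.12 × 3.32 × 10^8 × 4.2 = 1.673 × 10^8 m³
Confined: ΔV_c = S × A × Δh_c = 6.3 × 10^-5 × 3.32 × 10^8 × 33 = 6.902 × 10^5 m³
Total ΔV = 1.673 × 10^8 + 6.902 × 10^5 = 1.68 × 10^8 m³

ΔV ≈ 1.68 × 10^8 m³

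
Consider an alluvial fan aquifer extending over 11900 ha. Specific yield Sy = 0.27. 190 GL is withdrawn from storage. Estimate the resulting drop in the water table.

Δh ≈ 5.91 m

A = 11900 ha = 1.19 × 10^8 m²
ΔV = 190 GL = 1.9 × 10^8 m³
Δh = ΔV / (Sy × A) = 1.9 × 10^8 m³ / (0.27 × 1.19 × 10^8 m²) = 5.913 m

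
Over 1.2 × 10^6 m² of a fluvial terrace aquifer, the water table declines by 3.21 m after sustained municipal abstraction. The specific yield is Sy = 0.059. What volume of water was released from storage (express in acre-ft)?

ΔV ≈ 184 acre-ft

ΔV = Sy × A × Δh = 0.059 × 1.2 × 10^6 m² × 3.21 m = 2.273 × 10^5 m³
ΔV = 2.273 × 10^5 m³ = 184.2 acre-ft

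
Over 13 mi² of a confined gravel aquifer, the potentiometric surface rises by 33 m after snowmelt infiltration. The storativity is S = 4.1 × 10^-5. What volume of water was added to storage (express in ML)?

A = 13 mi² = 3.367 × 10^7 m²
ΔV = S × A × Δh = 4.1 × 10^-5 × 3.367 × 10^7 m² × 33 m = 45560 m³
ΔV = 45560 m³ = 45.56 ML

ΔV ≈ 45.6 ML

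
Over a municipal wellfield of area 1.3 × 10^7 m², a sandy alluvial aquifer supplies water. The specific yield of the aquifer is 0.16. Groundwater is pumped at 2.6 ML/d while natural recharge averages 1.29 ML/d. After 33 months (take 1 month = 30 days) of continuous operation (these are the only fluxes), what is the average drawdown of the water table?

Net abstraction = 2.6 − 1.29 = 1.31 ML/d
Q_net = 1.31 ML/d = 1310 m³/d
t = 33 months = 990 d
ΔV = Q × t = 1310 m³/d × 990 d = 1.297 × 10^6 m³
Δh = ΔV / (Sy × A) = 1.297 × 10^6 / (0.16 × 1.3 × 10^7) = 0.6235 m

Δh ≈ 0.624 m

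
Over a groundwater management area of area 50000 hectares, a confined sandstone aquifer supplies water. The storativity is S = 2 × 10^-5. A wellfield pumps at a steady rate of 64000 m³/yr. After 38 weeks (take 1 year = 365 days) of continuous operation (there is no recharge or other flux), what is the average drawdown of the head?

A = 50000 hectares = 5 × 10^8 m²
Q = 64000 m³/yr = 175.3 m³/d
t = 38 weeks = 266 d
ΔV = Q × t = 175.3 m³/d × 266 d = 46640 m³
Δh = ΔV / (S × A) = 46640 / (2 × 10^-5 × 5 × 10^8) = 4.664 m

Δh ≈ 4.66 m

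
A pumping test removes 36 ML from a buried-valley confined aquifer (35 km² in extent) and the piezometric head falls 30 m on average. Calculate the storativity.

S ≈ 3.4 × 10^-5

A = 35 km² = 3.5 × 10^7 m²
ΔV = 36 ML = 36000 m³
S = ΔV / (A × Δh) = 36000 m³ / (3.5 × 10^7 m² × 30 m) = 3.429 × 10^-5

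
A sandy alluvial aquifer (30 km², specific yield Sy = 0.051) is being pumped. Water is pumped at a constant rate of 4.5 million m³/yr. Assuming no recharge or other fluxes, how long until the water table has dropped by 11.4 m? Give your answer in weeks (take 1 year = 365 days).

A = 30 km² = 3 × 10^7 m²
ΔV = Sy × A × Δh = 0.051 × 3 × 10^7 × 11.4 = 1.744 × 10^7 m³
Q = 4.5 million m³/yr = 12330 m³/d
t = ΔV / Q = 1.744 × 10^7 m³ / 12330 m³/d = 1415 d
t = 1415 d ≈ 202.1 weeks

t ≈ 202 weeks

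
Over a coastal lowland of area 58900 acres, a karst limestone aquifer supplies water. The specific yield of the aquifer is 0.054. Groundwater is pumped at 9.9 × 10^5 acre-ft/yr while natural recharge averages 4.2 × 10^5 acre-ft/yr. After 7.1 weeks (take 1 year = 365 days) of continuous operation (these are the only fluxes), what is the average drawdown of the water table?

Δh ≈ 7.44 m

A = 58900 acres = 2.384 × 10^8 m²
Net abstraction = 9.9 × 10^5 − 4.2 × 10^5 = 5.7 × 10^5 acre-ft/yr
Q_net = 5.7 × 10^5 acre-ft/yr = 1.926 × 10^6 m³/d
t = 7.1 weeks = 49.7 d
ΔV = Q × t = 1.926 × 10^6 m³/d × 49.7 d = 9.574 × 10^7 m³
Δh = ΔV / (Sy × A) = 9.574 × 10^7 / (0.054 × 2.384 × 10^8) = 7.438 m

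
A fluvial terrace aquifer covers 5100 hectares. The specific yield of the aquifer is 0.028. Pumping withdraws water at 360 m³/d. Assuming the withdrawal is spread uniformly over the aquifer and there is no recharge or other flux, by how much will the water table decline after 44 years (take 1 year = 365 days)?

A = 5100 hectares = 5.1 × 10^7 m²
t = 44 years = 16060 d
ΔV = Q × t = 360 m³/d × 16060 d = 5.782 × 10^6 m³
Δh = ΔV / (Sy × A) = 5.782 × 10^6 / (0.028 × 5.1 × 10^7) = 4.049 m

Δh ≈ 4.05 m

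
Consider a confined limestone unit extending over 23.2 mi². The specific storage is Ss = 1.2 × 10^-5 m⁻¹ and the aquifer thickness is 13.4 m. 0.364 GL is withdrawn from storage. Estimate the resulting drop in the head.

Δh ≈ 37.7 m

S = Ss × b = 1.2 × 10^-5 m⁻¹ × 13.4 m = 1.608 × 10^-4
A = 23.2 mi² = 6.009 × 10^7 m²
ΔV = 0.364 GL = 3.64 × 10^5 m³
Δh = ΔV / (S × A) = 3.64 × 10^5 m³ / (1.608 × 10^-4 × 6.009 × 10^7 m²) = 37.67 m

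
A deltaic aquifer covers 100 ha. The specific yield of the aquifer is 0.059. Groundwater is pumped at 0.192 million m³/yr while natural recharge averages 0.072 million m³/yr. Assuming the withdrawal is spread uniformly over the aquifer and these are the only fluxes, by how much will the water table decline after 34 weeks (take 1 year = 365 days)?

A = 100 ha = 1 × 10^6 m²
Net abstraction = 0.192 − 0.072 = 0.12 million m³/yr
Q_net = 0.12 million m³/yr = 328.8 m³/d
t = 34 weeks = 238 d
ΔV = Q × t = 328.8 m³/d × 238 d = 78250 m³
Δh = ΔV / (Sy × A) = 78250 / (0.059 × 1 × 10^6) = 1.326 m

Δh ≈ 1.33 m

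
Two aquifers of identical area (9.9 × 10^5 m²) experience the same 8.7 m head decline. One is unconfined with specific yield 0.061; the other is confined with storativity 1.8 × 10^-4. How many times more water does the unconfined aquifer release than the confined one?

ΔV_u / ΔV_c ≈ 339

Unconfined: ΔV_u = Sy × A × Δh = 0.061 × 9.9 × 10^5 × 8.7 = 5.254 × 10^5 m³
Confined: ΔV_c = S × A × Δh = 1.8 × 10^-4 × 9.9 × 10^5 × 8.7 = 1550 m³
Ratio = ΔV_u / ΔV_c = Sy / S = 0.061 / 1.8 × 10^-4 = 338.9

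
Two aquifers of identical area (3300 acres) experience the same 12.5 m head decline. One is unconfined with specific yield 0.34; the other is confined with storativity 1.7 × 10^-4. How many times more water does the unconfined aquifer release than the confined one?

ΔV_u / ΔV_c ≈ 2000

A = 3300 acres = 1.335 × 10^7 m²
Unconfined: ΔV_u = Sy × A × Δh = 0.34 × 1.335 × 10^7 × 12.5 = 5.676 × 10^7 m³
Confined: ΔV_c = S × A × Δh = 1.7 × 10^-4 × 1.335 × 10^7 × 12.5 = 28380 m³
Ratio = ΔV_u / ΔV_c = Sy / S = 0.34 / 1.7 × 10^-4 = 2000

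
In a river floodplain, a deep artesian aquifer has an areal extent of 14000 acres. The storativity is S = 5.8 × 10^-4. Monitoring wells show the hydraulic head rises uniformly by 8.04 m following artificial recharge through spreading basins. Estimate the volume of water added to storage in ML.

A = 14000 acres = 5.666 × 10^7 m²
ΔV = S × A × Δh = 5.8 × 10^-4 × 5.666 × 10^7 m² × 8.04 m = 2.642 × 10^5 m³
ΔV = 2.642 × 10^5 m³ = 264.2 ML

ΔV ≈ 264 ML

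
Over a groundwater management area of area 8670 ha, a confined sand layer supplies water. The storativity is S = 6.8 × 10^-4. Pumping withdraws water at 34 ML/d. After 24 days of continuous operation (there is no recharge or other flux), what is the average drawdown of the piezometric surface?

Δh ≈ 13.8 m

A = 8670 ha = 8.67 × 10^7 m²
Q = 34 ML/d = 34000 m³/d
ΔV = Q × t = 34000 m³/d × 24 d = 8.16 × 10^5 m³
Δh = ΔV / (S × A) = 8.16 × 10^5 / (6.8 × 10^-4 × 8.67 × 10^7) = 13.84 m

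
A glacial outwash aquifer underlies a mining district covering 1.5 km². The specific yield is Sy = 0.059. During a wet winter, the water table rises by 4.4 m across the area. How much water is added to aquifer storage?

ΔV ≈ 3.89 × 10^5 m³

A = 1.5 km² = 1.5 × 10^6 m²
ΔV = Sy × A × Δh = 0.059 × 1.5 × 10^6 m² × 4.4 m = 3.894 × 10^5 m³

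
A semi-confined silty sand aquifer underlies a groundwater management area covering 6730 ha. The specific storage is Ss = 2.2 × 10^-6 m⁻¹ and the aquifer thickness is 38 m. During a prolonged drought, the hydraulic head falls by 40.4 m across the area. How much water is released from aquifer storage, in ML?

S = Ss × b = 2.2 × 10^-6 m⁻¹ × 38 m = 8.36 × 10^-5
A = 6730 ha = 6.73 × 10^7 m²
ΔV = S × A × Δh = 8.36 × 10^-5 × 6.73 × 10^7 m² × 40.4 m = 2.273 × 10^5 m³
ΔV = 2.273 × 10^5 m³ = 227.3 ML

ΔV ≈ 227 ML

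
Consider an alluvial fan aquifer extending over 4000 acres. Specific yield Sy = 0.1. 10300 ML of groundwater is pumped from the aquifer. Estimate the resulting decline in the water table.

Δh ≈ 6.36 m

A = 4000 acres = 1.619 × 10^7 m²
ΔV = 10300 ML = 1.03 × 10^7 m³
Δh = ΔV / (Sy × A) = 1.03 × 10^7 m³ / (0.1 × 1.619 × 10^7 m²) = 6.363 m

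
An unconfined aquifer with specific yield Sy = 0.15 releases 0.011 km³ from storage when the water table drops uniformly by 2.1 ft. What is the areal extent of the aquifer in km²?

Δh = 2.1 ft = 0.6401 m
ΔV = 0.011 km³ = 1.1 × 10^7 m³
A = ΔV / (Sy × Δh) = 1.1 × 10^7 / (0.15 × 0.6401) = 1.146 × 10^8 m²
A = 1.146 × 10^8 m² = 114.6 km²

A ≈ 115 km²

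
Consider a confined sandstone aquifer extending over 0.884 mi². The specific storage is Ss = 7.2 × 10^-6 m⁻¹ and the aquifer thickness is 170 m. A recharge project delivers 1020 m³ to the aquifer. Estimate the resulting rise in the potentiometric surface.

Δh ≈ 0.364 m

S = Ss × b = 7.2 × 10^-6 m⁻¹ × 170 m = 1.224 × 10^-3
A = 0.884 mi² = 2.29 × 10^6 m²
Δh = ΔV / (S × A) = 1020 m³ / (0.001224 × 2.29 × 10^6 m²) = 0.364 m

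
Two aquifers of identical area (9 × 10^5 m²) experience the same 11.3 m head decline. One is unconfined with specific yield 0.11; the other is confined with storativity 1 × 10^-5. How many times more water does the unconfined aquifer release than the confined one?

Unconfined: ΔV_u = Sy × A × Δh = 0.11 × 9 × 10^5 × 11.3 = 1.119 × 10^6 m³
Confined: ΔV_c = S × A × Δh = 1 × 10^-5 × 9 × 10^5 × 11.3 = 101.7 m³
Ratio = ΔV_u / ΔV_c = Sy / S = 0.11 / 1 × 10^-5 = 11000

ΔV_u / ΔV_c ≈ 11000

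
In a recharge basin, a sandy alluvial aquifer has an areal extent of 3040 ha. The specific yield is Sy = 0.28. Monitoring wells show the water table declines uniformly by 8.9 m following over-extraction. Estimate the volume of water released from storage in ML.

A = 3040 ha = 3.04 × 10^7 m²
ΔV = Sy × A × Δh = 0.28 × 3.04 × 10^7 m² × 8.9 m = 7.576 × 10^7 m³
ΔV = 7.576 × 10^7 m³ = 75760 ML

ΔV ≈ 75800 ML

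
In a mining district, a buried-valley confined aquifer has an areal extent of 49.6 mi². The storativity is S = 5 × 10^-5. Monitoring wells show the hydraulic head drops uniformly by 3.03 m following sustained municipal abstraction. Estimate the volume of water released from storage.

A = 49.6 mi² = 1.285 × 10^8 m²
ΔV = S × A × Δh = 5 × 10^-5 × 1.285 × 10^8 m² × 3.03 m = 19460 m³

ΔV ≈ 19500 m³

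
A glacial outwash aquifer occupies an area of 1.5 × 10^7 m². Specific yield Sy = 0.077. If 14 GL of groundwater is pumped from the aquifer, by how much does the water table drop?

ΔV = 14 GL = 1.4 × 10^7 m³
Δh = ΔV / (Sy × A) = 1.4 × 10^7 m³ / (0.077 × 1.5 × 10^7 m²) = 12.12 m

Δh ≈ 12.1 m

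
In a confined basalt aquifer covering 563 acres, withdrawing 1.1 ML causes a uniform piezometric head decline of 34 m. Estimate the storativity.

S ≈ 1.4 × 10^-5

A = 563 acres = 2.278 × 10^6 m²
ΔV = 1.1 ML = 1100 m³
S = ΔV / (A × Δh) = 1100 m³ / (2.278 × 10^6 m² × 34 m) = 1.42 × 10^-5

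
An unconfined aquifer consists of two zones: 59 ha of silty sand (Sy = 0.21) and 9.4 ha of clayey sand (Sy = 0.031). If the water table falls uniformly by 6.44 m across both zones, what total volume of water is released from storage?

ΔV ≈ 8.17 × 10^5 m³

A₁ = 59 ha = 5.9 × 10^5 m²; A₂ = 9.4 ha = 94000 m²
ΔV₁ = 0.21 × 5.9 × 10^5 × 6.44 = 7.979 × 10^5 m³
ΔV₂ = 0.031 × 94000 × 6.44 = 18770 m³
ΔV = ΔV₁ + ΔV₂ = 8.167 × 10^5 m³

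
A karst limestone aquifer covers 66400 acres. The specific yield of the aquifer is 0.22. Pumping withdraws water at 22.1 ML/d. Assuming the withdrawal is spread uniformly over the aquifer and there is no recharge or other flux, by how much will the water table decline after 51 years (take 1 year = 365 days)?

A = 66400 acres = 2.687 × 10^8 m²
Q = 22.1 ML/d = 22100 m³/d
t = 51 years = 18620 d
ΔV = Q × t = 22100 m³/d × 18620 d = 4.114 × 10^8 m³
Δh = ΔV / (Sy × A) = 4.114 × 10^8 / (0.22 × 2.687 × 10^8) = 6.959 m

Δh ≈ 6.96 m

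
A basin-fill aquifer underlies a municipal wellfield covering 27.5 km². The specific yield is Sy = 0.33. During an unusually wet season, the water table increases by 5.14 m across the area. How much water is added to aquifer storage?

ΔV ≈ 4.66 × 10^7 m³

A = 27.5 km² = 2.75 × 10^7 m²
ΔV = Sy × A × Δh = 0.33 × 2.75 × 10^7 m² × 5.14 m = 4.665 × 10^7 m³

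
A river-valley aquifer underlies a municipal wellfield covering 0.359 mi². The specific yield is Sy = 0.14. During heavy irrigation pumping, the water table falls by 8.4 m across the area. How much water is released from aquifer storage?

A = 0.359 mi² = 9.298 × 10^5 m²
ΔV = Sy × A × Δh = 0.14 × 9.298 × 10^5 m² × 8.4 m = 1.093 × 10^6 m³

ΔV ≈ 1.09 × 10^6 m³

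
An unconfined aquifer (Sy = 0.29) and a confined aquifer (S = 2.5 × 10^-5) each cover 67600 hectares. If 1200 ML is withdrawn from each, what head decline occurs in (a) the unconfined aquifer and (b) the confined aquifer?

A = 67600 hectares = 6.76 × 10^8 m²
ΔV = 1200 ML = 1.2 × 10^6 m³
Unconfined: Δh_u = ΔV/(Sy·A) = 1.2 × 10^6/(0.29 × 6.76 × 10^8) = 0.006121 m
Confined: Δh_c = ΔV/(S·A) = 1.2 × 10^6/(2.5 × 10^-5 × 6.76 × 10^8) = 71.01 m

Δh_u ≈ 0.00612 m; Δh_c ≈ 71 m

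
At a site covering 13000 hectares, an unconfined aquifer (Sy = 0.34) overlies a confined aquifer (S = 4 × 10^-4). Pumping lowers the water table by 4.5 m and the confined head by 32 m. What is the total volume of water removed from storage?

A = 13000 hectares = 1.3 × 10^8 m²
Unconfined: ΔV_u = Sy × A × Δh_u = 0.34 × 1.3 × 10^8 × 4.5 = 1.989 × 10^8 m³
Confined: ΔV_c = S × A × Δh_c = 4 × 10^-4 × 1.3 × 10^8 × 32 = 1.664 × 10^6 m³
Total ΔV = 1.989 × 10^8 + 1.664 × 10^6 = 2.006 × 10^8 m³

ΔV ≈ 2.01 × 10^8 m³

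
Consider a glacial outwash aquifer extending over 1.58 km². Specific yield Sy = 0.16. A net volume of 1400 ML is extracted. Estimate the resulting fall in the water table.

Δh ≈ 5.54 m

A = 1.58 km² = 1.58 × 10^6 m²
ΔV = 1400 ML = 1.4 × 10^6 m³
Δh = ΔV / (Sy × A) = 1.4 × 10^6 m³ / (0.16 × 1.58 × 10^6 m²) = 5.538 m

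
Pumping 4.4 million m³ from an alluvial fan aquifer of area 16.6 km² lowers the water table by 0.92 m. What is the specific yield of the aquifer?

A = 16.6 km² = 1.66 × 10^7 m²
ΔV = 4.4 million m³ = 4.4 × 10^6 m³
Sy = ΔV / (A × Δh) = 4.4 × 10^6 m³ / (1.66 × 10^7 m² × 0.92 m) = 0.2881

Sy ≈ 0.29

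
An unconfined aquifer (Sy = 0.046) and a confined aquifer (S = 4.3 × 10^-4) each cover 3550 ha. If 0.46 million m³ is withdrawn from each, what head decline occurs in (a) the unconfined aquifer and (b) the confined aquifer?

A = 3550 ha = 3.55 × 10^7 m²
ΔV = 0.46 million m³ = 4.6 × 10^5 m³
Unconfined: Δh_u = ΔV/(Sy·A) = 4.6 × 10^5/(0.046 × 3.55 × 10^7) = 0.2817 m
Confined: Δh_c = ΔV/(S·A) = 4.6 × 10^5/(4.3 × 10^-4 × 3.55 × 10^7) = 30.13 m

Δh_u ≈ 0.282 m; Δh_c ≈ 30.1 m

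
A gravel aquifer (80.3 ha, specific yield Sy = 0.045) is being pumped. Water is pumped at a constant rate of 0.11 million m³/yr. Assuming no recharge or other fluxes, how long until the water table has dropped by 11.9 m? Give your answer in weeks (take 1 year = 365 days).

A = 80.3 ha = 8.03 × 10^5 m²
ΔV = Sy × A × Δh = 0.045 × 8.03 × 10^5 × 11.9 = 4.3 × 10^5 m³
Q = 0.11 million m³/yr = 301.4 m³/d
t = ΔV / Q = 4.3 × 10^5 m³ / 301.4 m³/d = 1427 d
t = 1427 d ≈ 203.8 weeks

t ≈ 204 weeks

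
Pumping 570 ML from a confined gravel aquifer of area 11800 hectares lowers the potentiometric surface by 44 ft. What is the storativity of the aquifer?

A = 11800 hectares = 1.18 × 10^8 m²
Δh = 44 ft = 13.41 m
ΔV = 570 ML = 5.7 × 10^5 m³
S = ΔV / (A × Δh) = 5.7 × 10^5 m³ / (1.18 × 10^8 m² × 13.41 m) = 3.602 × 10^-4

S ≈ 3.6 × 10^-4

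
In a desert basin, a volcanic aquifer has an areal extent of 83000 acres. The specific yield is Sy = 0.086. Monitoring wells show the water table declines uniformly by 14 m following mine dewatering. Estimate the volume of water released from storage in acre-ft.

ΔV ≈ 3.28 × 10^5 acre-ft

A = 83000 acres = 3.359 × 10^8 m²
ΔV = Sy × A × Δh = 0.086 × 3.359 × 10^8 m² × 14 m = 4.044 × 10^8 m³
ΔV = 4.044 × 10^8 m³ = 3.279 × 10^5 acre-ft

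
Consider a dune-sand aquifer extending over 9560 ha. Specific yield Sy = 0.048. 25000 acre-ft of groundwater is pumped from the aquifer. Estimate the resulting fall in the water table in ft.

Δh ≈ 22 ft

A = 9560 ha = 9.56 × 10^7 m²
ΔV = 25000 acre-ft = 3.084 × 10^7 m³
Δh = ΔV / (Sy × A) = 3.084 × 10^7 m³ / (0.048 × 9.56 × 10^7 m²) = 6.72 m
Δh = 6.72 m = 22.05 ft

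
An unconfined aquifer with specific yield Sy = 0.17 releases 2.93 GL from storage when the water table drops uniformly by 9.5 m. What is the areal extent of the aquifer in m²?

ΔV = 2.93 GL = 2.93 × 10^6 m³
A = ΔV / (Sy × Δh) = 2.93 × 10^6 / (0.17 × 9.5) = 1.814 × 10^6 m²

A ≈ 1.81 × 10^6 m²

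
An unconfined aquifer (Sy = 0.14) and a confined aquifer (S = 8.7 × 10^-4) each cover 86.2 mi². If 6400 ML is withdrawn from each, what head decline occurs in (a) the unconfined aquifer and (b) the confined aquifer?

Δh_u ≈ 0.205 m; Δh_c ≈ 33 m

A = 86.2 mi² = 2.233 × 10^8 m²
ΔV = 6400 ML = 6.4 × 10^6 m³
Unconfined: Δh_u = ΔV/(Sy·A) = 6.4 × 10^6/(0.14 × 2.233 × 10^8) = 0.2048 m
Confined: Δh_c = ΔV/(S·A) = 6.4 × 10^6/(8.7 × 10^-4 × 2.233 × 10^8) = 32.95 m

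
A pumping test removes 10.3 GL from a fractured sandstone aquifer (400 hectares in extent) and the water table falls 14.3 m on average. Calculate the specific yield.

Sy ≈ 0.18

A = 400 hectares = 4 × 10^6 m²
ΔV = 10.3 GL = 1.03 × 10^7 m³
Sy = ΔV / (A × Δh) = 1.03 × 10^7 m³ / (4 × 10^6 m² × 14.3 m) = 0.1801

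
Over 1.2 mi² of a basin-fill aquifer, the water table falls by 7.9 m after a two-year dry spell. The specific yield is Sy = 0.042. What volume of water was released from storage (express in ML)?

ΔV ≈ 1030 ML

A = 1.2 mi² = 3.108 × 10^6 m²
ΔV = Sy × A × Δh = 0.042 × 3.108 × 10^6 m² × 7.9 m = 1.031 × 10^6 m³
ΔV = 1.031 × 10^6 m³ = 1031 ML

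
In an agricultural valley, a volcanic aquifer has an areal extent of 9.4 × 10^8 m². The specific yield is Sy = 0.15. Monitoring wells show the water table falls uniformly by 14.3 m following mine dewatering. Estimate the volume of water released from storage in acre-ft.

ΔV ≈ 1.63 × 10^6 acre-ft

ΔV = Sy × A × Δh = 0.15 × 9.4 × 10^8 m² × 14.3 m = 2.016 × 10^9 m³
ΔV = 2.016 × 10^9 m³ = 1.635 × 10^6 acre-ft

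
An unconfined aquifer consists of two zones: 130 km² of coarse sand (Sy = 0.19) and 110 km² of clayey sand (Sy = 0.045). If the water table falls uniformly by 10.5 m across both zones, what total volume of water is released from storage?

A₁ = 130 km² = 1.3 × 10^8 m²; A₂ = 110 km² = 1.1 × 10^8 m²
ΔV₁ = 0.19 × 1.3 × 10^8 × 10.5 = 2.594 × 10^8 m³
ΔV₂ = 0.045 × 1.1 × 10^8 × 10.5 = 5.197 × 10^7 m³
ΔV = ΔV₁ + ΔV₂ = 3.113 × 10^8 m³

ΔV ≈ 3.11 × 10^8 m³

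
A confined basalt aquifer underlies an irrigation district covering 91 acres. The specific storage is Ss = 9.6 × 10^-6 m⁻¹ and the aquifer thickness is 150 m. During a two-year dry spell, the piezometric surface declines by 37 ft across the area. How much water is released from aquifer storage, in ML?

S = Ss × b = 9.6 × 10^-6 m⁻¹ × 150 m = 1.44 × 10^-3
A = 91 acres = 3.683 × 10^5 m²
Δh = 37 ft = 11.28 m
ΔV = S × A × Δh = 0.00144 × 3.683 × 10^5 m² × 11.28 m = 5981 m³
ΔV = 5981 m³ = 5.981 ML

ΔV ≈ 5.98 ML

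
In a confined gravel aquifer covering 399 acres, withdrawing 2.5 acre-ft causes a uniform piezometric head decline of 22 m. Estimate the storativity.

A = 399 acres = 1.615 × 10^6 m²
ΔV = 2.5 acre-ft = 3084 m³
S = ΔV / (A × Δh) = 3084 m³ / (1.615 × 10^6 m² × 22 m) = 8.681 × 10^-5

S ≈ 8.7 × 10^-5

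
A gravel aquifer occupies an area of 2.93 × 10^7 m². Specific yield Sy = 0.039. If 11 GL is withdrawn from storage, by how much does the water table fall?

ΔV = 11 GL = 1.1 × 10^7 m³
Δh = ΔV / (Sy × A) = 1.1 × 10^7 m³ / (0.039 × 2.93 × 10^7 m²) = 9.626 m

Δh ≈ 9.63 m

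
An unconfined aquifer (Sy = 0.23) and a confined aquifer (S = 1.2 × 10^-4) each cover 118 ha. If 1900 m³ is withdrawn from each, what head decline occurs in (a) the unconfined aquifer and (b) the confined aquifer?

A = 118 ha = 1.18 × 10^6 m²
Unconfined: Δh_u = ΔV/(Sy·A) = 1900/(0.23 × 1.18 × 10^6) = 0.007001 m
Confined: Δh_c = ΔV/(S·A) = 1900/(1.2 × 10^-4 × 1.18 × 10^6) = 13.42 m

Δh_u ≈ 0.007 m; Δh_c ≈ 13.4 m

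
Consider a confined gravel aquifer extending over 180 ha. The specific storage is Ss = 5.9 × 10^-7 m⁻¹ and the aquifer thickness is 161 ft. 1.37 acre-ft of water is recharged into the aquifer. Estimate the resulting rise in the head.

Δh ≈ 32.4 m

b = 161 ft = 49.07 m
S = Ss × b = 5.9 × 10^-7 m⁻¹ × 49.07 m = 2.895 × 10^-5
A = 180 ha = 1.8 × 10^6 m²
ΔV = 1.37 acre-ft = 1690 m³
Δh = ΔV / (S × A) = 1690 m³ / (2.895 × 10^-5 × 1.8 × 10^6 m²) = 32.43 m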